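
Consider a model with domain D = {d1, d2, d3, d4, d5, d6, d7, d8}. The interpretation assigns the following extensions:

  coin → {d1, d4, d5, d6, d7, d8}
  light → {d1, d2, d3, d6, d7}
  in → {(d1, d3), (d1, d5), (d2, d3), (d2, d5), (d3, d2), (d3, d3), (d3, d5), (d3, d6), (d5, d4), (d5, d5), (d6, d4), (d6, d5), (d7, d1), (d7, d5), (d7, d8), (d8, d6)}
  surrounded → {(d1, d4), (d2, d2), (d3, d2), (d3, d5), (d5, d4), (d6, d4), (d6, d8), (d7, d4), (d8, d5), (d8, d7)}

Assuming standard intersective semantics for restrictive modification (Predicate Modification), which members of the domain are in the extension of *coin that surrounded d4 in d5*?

{d1, d5, d6, d7}

⟦that surrounded d4⟧ = {x : ⟨x, d4⟩ ∈ ⟦surrounded⟧} = {d1, d5, d6, d7}
⟦in d5⟧ = {x : ⟨x, d5⟩ ∈ ⟦in⟧} = {d1, d2, d3, d5, d6, d7}
⟦coin⟧ = {d1, d4, d5, d6, d7, d8}
… ∩ ⟦that surrounded d4⟧ = {d1, d4, d5, d6, d7, d8} ∩ {d1, d5, d6, d7} = {d1, d5, d6, d7}
… ∩ ⟦in d5⟧ = {d1, d5, d6, d7} ∩ {d1, d2, d3, d5, d6, d7} = {d1, d5, d6, d7}
So ⟦coin that surrounded d4 in d5⟧ = {d1, d5, d6, d7}.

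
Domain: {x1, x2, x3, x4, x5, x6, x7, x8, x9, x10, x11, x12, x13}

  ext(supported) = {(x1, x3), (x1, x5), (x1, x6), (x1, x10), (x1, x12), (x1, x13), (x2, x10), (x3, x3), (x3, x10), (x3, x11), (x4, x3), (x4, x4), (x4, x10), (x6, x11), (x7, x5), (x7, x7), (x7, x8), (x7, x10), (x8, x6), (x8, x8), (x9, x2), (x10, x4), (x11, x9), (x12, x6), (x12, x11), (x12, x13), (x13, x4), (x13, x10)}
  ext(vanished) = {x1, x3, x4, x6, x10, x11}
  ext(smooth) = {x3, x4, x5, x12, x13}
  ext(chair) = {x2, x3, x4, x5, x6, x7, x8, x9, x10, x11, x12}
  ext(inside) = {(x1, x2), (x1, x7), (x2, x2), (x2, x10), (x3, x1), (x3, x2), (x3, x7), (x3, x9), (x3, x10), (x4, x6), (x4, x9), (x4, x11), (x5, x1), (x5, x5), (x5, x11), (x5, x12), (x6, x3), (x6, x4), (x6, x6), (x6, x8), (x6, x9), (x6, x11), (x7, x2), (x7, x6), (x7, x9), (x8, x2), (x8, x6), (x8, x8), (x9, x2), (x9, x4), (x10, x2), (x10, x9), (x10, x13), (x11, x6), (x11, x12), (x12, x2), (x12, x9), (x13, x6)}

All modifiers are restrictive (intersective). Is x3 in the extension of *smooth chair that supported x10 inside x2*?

⟦that supported x10⟧ = {x : ⟨x, x10⟩ ∈ ⟦supported⟧} = {x1, x2, x3, x4, x7, x13}
⟦inside x2⟧ = {x : ⟨x, x2⟩ ∈ ⟦inside⟧} = {x1, x2, x3, x7, x8, x9, x10, x12}
⟦chair⟧ = {x2, x3, x4, x5, x6, x7, x8, x9, x10, x11, x12}
… ∩ ⟦that supported x10⟧ = {x2, x3, x4, x5, x6, x7, x8, x9, x10, x11, x12} ∩ {x1, x2, x3, x4, x7, x13} = {x2, x3, x4, x7}
… ∩ ⟦inside x2⟧ = {x2, x3, x4, x7} ∩ {x1, x2, x3, x7, x8, x9, x10, x12} = {x2, x3, x7}
… ∩ ⟦smooth⟧ = {x2, x3, x7} ∩ {x3, x4, x5, x12, x13} = {x3}
⟦smooth chair that supported x10 inside x2⟧ = {x3}; x3 ∈ this set.

yes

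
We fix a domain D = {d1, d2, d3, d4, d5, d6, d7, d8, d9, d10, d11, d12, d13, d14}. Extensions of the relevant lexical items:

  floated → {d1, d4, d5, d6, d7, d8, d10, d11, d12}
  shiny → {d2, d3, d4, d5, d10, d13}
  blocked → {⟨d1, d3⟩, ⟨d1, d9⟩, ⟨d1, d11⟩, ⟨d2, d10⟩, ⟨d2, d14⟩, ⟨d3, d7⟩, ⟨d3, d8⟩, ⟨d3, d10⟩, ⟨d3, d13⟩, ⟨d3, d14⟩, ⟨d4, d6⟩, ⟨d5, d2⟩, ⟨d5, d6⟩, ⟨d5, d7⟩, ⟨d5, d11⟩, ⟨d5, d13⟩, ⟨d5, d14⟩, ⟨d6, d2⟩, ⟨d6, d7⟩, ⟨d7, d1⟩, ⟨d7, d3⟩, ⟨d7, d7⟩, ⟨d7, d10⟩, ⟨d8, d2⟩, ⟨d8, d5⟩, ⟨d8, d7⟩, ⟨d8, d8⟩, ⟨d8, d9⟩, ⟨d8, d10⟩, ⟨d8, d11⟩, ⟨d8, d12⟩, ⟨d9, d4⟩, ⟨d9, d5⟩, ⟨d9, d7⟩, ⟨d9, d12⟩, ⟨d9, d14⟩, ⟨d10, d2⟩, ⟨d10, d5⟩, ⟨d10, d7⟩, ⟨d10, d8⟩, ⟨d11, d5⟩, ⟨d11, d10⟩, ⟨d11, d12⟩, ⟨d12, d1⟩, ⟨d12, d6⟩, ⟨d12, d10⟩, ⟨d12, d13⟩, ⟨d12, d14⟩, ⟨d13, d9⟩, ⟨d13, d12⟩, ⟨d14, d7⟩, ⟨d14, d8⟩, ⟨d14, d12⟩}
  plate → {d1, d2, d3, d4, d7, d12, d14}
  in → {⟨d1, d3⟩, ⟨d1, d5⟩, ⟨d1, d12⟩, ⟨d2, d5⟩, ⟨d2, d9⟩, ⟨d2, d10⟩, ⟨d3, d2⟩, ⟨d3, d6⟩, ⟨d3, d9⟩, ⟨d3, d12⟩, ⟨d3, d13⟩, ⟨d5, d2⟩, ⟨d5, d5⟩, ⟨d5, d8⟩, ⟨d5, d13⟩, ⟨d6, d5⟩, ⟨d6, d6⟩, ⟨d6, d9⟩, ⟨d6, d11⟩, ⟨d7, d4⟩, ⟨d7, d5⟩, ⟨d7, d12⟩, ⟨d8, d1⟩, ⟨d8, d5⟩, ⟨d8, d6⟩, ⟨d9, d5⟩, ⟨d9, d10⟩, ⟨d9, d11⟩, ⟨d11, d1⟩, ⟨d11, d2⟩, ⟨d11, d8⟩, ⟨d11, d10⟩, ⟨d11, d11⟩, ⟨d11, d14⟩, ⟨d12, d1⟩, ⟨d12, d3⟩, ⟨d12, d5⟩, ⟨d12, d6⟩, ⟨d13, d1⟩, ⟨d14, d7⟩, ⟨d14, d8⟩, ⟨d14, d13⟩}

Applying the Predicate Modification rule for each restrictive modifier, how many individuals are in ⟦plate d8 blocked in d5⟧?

⟦d8 blocked⟧ = {x : ⟨d8, x⟩ ∈ ⟦blocked⟧} = {d2, d5, d7, d8, d9, d10, d11, d12}
⟦in d5⟧ = {x : ⟨x, d5⟩ ∈ ⟦in⟧} = {d1, d2, d5, d6, d7, d8, d9, d12}
⟦plate⟧ = {d1, d2, d3, d4, d7, d12, d14}
… ∩ ⟦d8 blocked⟧ = {d1, d2, d3, d4, d7, d12, d14} ∩ {d2, d5, d7, d8, d9, d10, d11, d12} = {d2, d7, d12}
… ∩ ⟦in d5⟧ = {d2, d7, d12} ∩ {d1, d2, d5, d6, d7, d8, d9, d12} = {d2, d7, d12}
⟦plate d8 blocked in d5⟧ = {d2, d7, d12}, so the cardinality is 3.

3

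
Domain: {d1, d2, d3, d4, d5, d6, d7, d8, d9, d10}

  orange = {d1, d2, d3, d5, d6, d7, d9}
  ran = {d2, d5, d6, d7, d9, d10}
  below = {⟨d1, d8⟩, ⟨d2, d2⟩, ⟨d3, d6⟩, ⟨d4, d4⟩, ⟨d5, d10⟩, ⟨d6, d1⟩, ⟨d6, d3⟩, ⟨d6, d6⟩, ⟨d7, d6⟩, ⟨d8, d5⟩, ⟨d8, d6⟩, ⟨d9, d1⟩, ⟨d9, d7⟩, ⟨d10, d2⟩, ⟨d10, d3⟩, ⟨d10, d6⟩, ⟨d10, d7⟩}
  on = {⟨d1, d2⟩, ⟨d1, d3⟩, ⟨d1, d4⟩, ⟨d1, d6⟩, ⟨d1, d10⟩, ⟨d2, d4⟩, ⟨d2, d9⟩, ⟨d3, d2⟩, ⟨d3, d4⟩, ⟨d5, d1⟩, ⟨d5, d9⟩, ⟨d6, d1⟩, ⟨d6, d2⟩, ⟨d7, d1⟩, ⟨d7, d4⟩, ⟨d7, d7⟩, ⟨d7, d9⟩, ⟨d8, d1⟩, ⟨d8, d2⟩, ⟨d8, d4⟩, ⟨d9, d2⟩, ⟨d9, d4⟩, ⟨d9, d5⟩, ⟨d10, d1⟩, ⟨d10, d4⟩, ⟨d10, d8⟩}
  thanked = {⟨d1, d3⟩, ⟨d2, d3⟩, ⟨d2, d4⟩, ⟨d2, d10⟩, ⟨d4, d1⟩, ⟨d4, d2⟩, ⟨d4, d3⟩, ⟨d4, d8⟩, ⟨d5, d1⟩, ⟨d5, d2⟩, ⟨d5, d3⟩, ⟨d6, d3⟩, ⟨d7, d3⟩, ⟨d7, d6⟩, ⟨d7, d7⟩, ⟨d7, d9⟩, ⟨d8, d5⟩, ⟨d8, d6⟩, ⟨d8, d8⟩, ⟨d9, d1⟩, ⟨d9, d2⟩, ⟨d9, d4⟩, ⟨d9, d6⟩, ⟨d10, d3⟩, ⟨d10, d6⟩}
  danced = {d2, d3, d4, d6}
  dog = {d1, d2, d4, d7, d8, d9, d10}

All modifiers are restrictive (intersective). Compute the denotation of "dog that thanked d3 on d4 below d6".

⟦that thanked d3⟧ = {x : ⟨x, d3⟩ ∈ ⟦thanked⟧} = {d1, d2, d4, d5, d6, d7, d10}
⟦on d4⟧ = {x : ⟨x, d4⟩ ∈ ⟦on⟧} = {d1, d2, d3, d7, d8, d9, d10}
⟦below d6⟧ = {x : ⟨x, d6⟩ ∈ ⟦below⟧} = {d3, d6, d7, d8, d10}
⟦dog⟧ = {d1, d2, d4, d7, d8, d9, d10}
… ∩ ⟦that thanked d3⟧ = {d1, d2, d4, d7, d8, d9, d10} ∩ {d1, d2, d4, d5, d6, d7, d10} = {d1, d2, d4, d7, d10}
… ∩ ⟦on d4⟧ = {d1, d2, d4, d7, d10} ∩ {d1, d2, d3, d7, d8, d9, d10} = {d1, d2, d7, d10}
… ∩ ⟦below d6⟧ = {d1, d2, d7, d10} ∩ {d3, d6, d7, d8, d10} = {d7, d10}
So ⟦dog that thanked d3 on d4 below d6⟧ = {d7, d10}.

{d7, d10}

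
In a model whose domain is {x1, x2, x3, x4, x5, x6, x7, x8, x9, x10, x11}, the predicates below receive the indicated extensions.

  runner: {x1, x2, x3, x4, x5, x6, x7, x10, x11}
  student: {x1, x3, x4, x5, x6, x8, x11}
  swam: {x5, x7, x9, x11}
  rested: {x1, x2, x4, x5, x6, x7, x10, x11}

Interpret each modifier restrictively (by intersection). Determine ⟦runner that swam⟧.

{x5, x7, x11}

⟦that swam⟧ = ⟦swam⟧ = {x5, x7, x9, x11}
⟦runner⟧ = {x1, x2, x3, x4, x5, x6, x7, x10, x11}
… ∩ ⟦that swam⟧ = {x1, x2, x3, x4, x5, x6, x7, x10, x11} ∩ {x5, x7, x9, x11} = {x5, x7, x11}
So ⟦runner that swam⟧ = {x5, x7, x11}.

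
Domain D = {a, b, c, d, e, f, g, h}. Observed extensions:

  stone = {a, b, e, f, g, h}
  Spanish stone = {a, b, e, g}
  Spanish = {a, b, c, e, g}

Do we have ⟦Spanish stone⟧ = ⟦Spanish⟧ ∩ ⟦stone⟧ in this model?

⟦Spanish⟧ ∩ ⟦stone⟧ = {a, b, c, e, g} ∩ {a, b, e, f, g, h} = {a, b, e, g}
Observed ⟦Spanish stone⟧ = {a, b, e, g}.
These coincide, so the modifier is intersective here.

yes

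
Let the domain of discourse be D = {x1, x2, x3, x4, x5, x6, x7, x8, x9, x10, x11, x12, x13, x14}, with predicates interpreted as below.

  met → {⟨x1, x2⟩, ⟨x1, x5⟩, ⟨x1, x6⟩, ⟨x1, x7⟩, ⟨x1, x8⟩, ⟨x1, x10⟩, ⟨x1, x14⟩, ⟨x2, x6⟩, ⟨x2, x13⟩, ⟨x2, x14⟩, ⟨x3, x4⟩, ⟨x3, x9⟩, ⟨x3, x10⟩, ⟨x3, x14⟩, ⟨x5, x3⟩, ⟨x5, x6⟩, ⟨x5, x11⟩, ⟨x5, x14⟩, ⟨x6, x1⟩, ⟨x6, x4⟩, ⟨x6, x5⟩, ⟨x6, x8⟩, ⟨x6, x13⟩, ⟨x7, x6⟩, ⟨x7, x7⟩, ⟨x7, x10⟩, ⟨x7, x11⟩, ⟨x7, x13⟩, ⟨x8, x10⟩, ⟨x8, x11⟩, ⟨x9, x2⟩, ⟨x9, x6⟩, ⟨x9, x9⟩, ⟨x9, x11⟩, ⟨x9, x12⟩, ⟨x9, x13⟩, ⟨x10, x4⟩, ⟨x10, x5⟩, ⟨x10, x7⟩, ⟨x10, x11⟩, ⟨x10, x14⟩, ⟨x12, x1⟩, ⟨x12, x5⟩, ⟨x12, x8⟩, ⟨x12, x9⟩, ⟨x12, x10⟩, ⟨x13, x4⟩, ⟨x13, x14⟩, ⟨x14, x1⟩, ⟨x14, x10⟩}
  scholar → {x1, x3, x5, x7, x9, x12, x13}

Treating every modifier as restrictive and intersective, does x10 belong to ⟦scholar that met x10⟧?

⟦that met x10⟧ = {x : ⟨x, x10⟩ ∈ ⟦met⟧} = {x1, x3, x7, x8, x12, x14}
⟦scholar⟧ = {x1, x3, x5, x7, x9, x12, x13}
… ∩ ⟦that met x10⟧ = {x1, x3, x5, x7, x9, x12, x13} ∩ {x1, x3, x7, x8, x12, x14} = {x1, x3, x7, x12}
⟦scholar that met x10⟧ = {x1, x3, x7, x12}; x10 ∉ this set.

no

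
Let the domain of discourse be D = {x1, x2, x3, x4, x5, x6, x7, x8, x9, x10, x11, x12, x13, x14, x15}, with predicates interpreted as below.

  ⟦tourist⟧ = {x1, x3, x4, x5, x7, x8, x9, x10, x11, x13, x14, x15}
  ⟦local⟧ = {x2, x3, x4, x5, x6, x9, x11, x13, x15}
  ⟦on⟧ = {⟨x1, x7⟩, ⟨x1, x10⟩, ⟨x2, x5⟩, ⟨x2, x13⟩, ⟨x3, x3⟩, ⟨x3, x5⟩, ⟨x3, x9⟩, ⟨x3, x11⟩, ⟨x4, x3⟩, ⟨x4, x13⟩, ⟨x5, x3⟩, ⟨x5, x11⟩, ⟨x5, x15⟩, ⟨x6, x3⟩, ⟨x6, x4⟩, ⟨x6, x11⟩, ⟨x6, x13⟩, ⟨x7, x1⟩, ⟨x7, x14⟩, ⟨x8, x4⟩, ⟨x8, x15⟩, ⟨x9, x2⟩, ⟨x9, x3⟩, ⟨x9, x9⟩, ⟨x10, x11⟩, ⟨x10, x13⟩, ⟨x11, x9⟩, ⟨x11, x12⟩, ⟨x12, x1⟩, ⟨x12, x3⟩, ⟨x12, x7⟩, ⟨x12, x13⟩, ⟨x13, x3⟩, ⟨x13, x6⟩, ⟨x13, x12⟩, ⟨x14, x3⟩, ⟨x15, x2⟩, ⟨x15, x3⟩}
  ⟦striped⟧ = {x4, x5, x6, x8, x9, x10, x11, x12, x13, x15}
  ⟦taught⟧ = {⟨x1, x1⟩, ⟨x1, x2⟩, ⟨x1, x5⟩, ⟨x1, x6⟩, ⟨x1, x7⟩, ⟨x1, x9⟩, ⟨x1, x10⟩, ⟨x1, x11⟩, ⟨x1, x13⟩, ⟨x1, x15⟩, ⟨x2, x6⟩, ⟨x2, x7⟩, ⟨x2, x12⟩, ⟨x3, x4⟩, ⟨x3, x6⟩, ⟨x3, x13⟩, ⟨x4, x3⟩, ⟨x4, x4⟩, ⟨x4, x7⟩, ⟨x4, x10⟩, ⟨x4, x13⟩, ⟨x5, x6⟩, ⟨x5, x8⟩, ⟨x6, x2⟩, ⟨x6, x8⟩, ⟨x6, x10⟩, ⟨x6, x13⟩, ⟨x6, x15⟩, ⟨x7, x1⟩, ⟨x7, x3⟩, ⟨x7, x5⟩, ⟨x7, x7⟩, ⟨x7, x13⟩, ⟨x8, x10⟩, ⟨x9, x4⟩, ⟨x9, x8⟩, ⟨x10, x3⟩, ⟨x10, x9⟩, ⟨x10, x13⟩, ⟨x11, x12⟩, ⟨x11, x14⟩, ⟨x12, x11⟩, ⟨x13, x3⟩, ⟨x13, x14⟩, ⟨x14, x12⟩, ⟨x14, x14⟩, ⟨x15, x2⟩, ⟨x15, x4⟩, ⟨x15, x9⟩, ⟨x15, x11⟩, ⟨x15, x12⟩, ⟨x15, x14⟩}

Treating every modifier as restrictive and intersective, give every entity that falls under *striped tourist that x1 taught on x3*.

⟦that x1 taught⟧ = {x : ⟨x1, x⟩ ∈ ⟦taught⟧} = {x1, x2, x5, x6, x7, x9, x10, x11, x13, x15}
⟦on x3⟧ = {x : ⟨x, x3⟩ ∈ ⟦on⟧} = {x3, x4, x5, x6, x9, x12, x13, x14, x15}
⟦tourist⟧ = {x1, x3, x4, x5, x7, x8, x9, x10, x11, x13, x14, x15}
… ∩ ⟦that x1 taught⟧ = {x1, x3, x4, x5, x7, x8, x9, x10, x11, x13, x14, x15} ∩ {x1, x2, x5, x6, x7, x9, x10, x11, x13, x15} = {x1, x5, x7, x9, x10, x11, x13, x15}
… ∩ ⟦on x3⟧ = {x1, x5, x7, x9, x10, x11, x13, x15} ∩ {x3, x4, x5, x6, x9, x12, x13, x14, x15} = {x5, x9, x13, x15}
… ∩ ⟦striped⟧ = {x5, x9, x13, x15} ∩ {x4, x5, x6, x8, x9, x10, x11, x12, x13, x15} = {x5, x9, x13, x15}
So ⟦striped tourist that x1 taught on x3⟧ = {x5, x9, x13, x15}.

{x5, x9, x13, x15}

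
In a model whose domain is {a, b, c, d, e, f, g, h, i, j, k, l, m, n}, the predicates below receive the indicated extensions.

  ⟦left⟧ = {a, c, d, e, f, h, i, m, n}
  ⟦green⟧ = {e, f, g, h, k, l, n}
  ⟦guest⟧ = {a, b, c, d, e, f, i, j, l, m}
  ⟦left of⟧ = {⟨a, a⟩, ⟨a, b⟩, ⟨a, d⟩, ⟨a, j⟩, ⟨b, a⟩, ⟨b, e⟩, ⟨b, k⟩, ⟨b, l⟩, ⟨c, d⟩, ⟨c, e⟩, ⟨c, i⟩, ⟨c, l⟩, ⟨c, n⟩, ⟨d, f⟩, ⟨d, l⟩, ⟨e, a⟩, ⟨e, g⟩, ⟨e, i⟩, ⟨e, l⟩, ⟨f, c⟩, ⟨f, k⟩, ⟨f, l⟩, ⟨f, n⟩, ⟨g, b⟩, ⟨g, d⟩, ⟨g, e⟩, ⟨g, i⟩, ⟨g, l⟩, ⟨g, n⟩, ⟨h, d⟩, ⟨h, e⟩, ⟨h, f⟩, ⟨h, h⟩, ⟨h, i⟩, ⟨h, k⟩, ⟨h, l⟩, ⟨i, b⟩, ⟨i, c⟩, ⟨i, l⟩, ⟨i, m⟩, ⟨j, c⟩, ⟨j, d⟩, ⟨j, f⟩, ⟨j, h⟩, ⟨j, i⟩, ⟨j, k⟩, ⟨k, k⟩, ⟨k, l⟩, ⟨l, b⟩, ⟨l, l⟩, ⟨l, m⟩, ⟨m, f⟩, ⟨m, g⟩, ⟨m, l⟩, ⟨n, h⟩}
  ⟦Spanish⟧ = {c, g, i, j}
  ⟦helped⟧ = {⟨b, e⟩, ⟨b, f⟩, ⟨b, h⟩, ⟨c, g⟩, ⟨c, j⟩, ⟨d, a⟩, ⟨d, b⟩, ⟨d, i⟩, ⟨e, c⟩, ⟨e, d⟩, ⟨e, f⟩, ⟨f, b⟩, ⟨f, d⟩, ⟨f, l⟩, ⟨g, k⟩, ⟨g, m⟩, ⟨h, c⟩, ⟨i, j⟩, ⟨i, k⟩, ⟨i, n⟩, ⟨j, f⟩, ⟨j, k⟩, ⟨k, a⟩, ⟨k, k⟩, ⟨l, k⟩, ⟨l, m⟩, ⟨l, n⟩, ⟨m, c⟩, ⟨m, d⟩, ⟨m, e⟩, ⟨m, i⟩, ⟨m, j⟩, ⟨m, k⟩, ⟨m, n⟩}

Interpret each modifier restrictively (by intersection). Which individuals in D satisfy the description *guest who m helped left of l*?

{c, d, e, i}

⟦who m helped⟧ = {x : ⟨m, x⟩ ∈ ⟦helped⟧} = {c, d, e, i, j, k, n}
⟦left of l⟧ = {x : ⟨x, l⟩ ∈ ⟦left of⟧} = {b, c, d, e, f, g, h, i, k, l, m}
⟦guest⟧ = {a, b, c, d, e, f, i, j, l, m}
… ∩ ⟦who m helped⟧ = {a, b, c, d, e, f, i, j, l, m} ∩ {c, d, e, i, j, k, n} = {c, d, e, i, j}
… ∩ ⟦left of l⟧ = {c, d, e, i, j} ∩ {b, c, d, e, f, g, h, i, k, l, m} = {c, d, e, i}
So ⟦guest who m helped left of l⟧ = {c, d, e, i}.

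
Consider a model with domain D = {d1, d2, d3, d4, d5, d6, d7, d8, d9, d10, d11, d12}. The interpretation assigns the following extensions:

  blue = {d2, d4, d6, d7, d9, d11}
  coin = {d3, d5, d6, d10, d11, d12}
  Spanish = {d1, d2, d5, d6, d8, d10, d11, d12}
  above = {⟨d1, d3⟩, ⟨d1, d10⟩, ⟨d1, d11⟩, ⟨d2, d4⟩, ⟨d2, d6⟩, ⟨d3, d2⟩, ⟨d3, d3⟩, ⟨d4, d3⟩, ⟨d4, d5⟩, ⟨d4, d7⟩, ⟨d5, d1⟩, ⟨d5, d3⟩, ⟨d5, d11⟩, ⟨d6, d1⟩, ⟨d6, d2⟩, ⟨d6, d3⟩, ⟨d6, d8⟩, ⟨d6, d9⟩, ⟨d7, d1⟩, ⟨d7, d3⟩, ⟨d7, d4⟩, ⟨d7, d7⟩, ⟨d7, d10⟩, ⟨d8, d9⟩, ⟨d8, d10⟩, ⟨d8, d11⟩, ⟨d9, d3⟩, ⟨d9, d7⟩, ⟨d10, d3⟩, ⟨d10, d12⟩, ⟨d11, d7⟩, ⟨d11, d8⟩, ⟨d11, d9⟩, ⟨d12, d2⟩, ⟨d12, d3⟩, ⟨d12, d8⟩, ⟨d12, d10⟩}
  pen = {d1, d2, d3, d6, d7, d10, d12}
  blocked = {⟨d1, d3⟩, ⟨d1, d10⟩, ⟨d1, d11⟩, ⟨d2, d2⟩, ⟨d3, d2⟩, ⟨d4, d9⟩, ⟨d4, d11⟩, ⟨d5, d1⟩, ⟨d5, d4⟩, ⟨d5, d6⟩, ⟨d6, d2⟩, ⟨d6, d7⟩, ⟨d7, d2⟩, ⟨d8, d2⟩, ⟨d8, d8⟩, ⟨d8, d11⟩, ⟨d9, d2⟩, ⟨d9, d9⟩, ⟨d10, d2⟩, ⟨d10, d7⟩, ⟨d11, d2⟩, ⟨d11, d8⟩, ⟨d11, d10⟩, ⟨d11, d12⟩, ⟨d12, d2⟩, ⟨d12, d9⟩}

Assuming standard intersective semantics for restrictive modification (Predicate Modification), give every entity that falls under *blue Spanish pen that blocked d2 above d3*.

⟦that blocked d2⟧ = {x : ⟨x, d2⟩ ∈ ⟦blocked⟧} = {d2, d3, d6, d7, d8, d9, d10, d11, d12}
⟦above d3⟧ = {x : ⟨x, d3⟩ ∈ ⟦above⟧} = {d1, d3, d4, d5, d6, d7, d9, d10, d12}
⟦pen⟧ = {d1, d2, d3, d6, d7, d10, d12}
… ∩ ⟦that blocked d2⟧ = {d1, d2, d3, d6, d7, d10, d12} ∩ {d2, d3, d6, d7, d8, d9, d10, d11, d12} = {d2, d3, d6, d7, d10, d12}
… ∩ ⟦above d3⟧ = {d2, d3, d6, d7, d10, d12} ∩ {d1, d3, d4, d5, d6, d7, d9, d10, d12} = {d3, d6, d7, d10, d12}
… ∩ ⟦blue⟧ = {d3, d6, d7, d10, d12} ∩ {d2, d4, d6, d7, d9, d11} = {d6, d7}
… ∩ ⟦Spanish⟧ = {d6, d7} ∩ {d1, d2, d5, d6, d8, d10, d11, d12} = {d6}
So ⟦blue Spanish pen that blocked d2 above d3⟧ = {d6}.

{d6}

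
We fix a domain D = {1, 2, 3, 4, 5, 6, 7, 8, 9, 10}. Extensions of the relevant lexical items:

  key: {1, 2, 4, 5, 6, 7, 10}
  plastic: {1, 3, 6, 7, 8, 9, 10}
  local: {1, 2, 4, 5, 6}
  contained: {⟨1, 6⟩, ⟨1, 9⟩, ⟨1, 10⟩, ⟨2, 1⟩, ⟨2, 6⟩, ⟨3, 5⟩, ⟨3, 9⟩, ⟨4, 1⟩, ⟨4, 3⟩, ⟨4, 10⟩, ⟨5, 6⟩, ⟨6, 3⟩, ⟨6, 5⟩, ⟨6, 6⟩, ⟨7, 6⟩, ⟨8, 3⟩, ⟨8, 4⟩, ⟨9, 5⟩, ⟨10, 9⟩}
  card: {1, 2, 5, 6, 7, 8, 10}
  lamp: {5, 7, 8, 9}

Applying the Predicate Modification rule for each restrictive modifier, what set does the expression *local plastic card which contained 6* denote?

⟦which contained 6⟧ = {x : ⟨x, 6⟩ ∈ ⟦contained⟧} = {1, 2, 5, 6, 7}
⟦card⟧ = {1, 2, 5, 6, 7, 8, 10}
… ∩ ⟦which contained 6⟧ = {1, 2, 5, 6, 7, 8, 10} ∩ {1, 2, 5, 6, 7} = {1, 2, 5, 6, 7}
… ∩ ⟦local⟧ = {1, 2, 5, 6, 7} ∩ {1, 2, 4, 5, 6} = {1, 2, 5, 6}
… ∩ ⟦plastic⟧ = {1, 2, 5, 6} ∩ {1, 3, 6, 7, 8, 9, 10} = {1, 6}
So ⟦local plastic card which contained 6⟧ = {1, 6}.

{1, 6}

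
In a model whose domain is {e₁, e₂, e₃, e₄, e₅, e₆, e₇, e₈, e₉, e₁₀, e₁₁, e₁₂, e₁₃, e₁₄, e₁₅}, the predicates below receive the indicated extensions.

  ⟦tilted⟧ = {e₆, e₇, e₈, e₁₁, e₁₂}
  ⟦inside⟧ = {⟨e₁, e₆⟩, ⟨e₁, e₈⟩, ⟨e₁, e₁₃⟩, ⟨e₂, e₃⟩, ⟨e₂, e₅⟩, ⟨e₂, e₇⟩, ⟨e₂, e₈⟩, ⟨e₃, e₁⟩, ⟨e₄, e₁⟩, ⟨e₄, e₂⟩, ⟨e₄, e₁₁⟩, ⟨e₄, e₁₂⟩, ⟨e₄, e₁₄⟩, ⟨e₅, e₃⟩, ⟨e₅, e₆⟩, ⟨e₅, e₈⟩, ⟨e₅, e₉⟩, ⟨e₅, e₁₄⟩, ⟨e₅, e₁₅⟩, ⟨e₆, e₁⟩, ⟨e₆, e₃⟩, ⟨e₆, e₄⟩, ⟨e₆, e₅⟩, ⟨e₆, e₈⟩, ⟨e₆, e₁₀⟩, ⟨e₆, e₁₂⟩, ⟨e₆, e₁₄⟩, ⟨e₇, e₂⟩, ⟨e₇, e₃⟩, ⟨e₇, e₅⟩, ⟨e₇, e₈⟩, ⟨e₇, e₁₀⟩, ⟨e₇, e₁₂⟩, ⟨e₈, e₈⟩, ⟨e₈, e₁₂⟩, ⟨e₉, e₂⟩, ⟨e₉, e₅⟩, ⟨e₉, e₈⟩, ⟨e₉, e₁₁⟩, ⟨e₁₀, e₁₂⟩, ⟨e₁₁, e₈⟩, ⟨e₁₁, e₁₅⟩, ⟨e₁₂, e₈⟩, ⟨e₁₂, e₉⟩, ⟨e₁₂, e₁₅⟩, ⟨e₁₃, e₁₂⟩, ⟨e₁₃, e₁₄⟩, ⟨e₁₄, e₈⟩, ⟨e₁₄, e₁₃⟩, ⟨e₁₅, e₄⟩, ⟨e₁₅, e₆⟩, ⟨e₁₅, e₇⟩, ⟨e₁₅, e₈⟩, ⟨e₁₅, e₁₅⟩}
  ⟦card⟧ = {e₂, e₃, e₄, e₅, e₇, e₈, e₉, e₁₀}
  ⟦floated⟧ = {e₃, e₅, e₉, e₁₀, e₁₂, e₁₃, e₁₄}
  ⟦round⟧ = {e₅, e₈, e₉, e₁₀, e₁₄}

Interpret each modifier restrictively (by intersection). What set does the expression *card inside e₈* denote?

⟦inside e₈⟧ = {x : ⟨x, e₈⟩ ∈ ⟦inside⟧} = {e₁, e₂, e₅, e₆, e₇, e₈, e₉, e₁₁, e₁₂, e₁₄, e₁₅}
⟦card⟧ = {e₂, e₃, e₄, e₅, e₇, e₈, e₉, e₁₀}
… ∩ ⟦inside e₈⟧ = {e₂, e₃, e₄, e₅, e₇, e₈, e₉, e₁₀} ∩ {e₁, e₂, e₅, e₆, e₇, e₈, e₉, e₁₁, e₁₂, e₁₄, e₁₅} = {e₂, e₅, e₇, e₈, e₉}
So ⟦card inside e₈⟧ = {e₂, e₅, e₇, e₈, e₉}.

{e₂, e₅, e₇, e₈, e₉}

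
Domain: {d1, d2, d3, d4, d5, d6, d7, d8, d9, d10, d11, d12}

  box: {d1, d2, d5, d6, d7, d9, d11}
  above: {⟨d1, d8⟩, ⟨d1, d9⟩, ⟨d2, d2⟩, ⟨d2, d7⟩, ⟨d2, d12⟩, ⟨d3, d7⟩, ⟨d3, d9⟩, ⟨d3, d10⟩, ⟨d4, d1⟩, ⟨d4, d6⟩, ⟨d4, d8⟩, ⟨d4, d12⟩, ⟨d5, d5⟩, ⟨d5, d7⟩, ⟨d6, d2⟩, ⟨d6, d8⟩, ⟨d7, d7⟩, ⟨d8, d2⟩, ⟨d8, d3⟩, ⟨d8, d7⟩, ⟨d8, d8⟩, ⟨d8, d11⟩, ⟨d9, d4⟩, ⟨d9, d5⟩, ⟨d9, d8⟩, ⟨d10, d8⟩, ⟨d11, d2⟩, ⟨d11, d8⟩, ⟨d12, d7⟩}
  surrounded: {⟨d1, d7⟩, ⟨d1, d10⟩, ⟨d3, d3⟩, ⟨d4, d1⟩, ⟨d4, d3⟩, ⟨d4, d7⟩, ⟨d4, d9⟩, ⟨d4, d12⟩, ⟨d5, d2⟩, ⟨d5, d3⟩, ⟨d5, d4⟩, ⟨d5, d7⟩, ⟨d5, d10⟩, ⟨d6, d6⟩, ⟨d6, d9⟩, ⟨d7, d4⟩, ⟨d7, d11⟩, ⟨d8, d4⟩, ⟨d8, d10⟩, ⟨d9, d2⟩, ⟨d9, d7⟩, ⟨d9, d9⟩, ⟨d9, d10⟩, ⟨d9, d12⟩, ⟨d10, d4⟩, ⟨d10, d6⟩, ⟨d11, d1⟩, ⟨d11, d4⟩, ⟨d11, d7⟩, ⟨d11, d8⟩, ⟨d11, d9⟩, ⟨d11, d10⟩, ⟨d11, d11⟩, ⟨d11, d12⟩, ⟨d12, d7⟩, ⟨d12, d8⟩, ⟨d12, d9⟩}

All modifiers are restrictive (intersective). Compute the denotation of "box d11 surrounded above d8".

⟦d11 surrounded⟧ = {x : ⟨d11, x⟩ ∈ ⟦surrounded⟧} = {d1, d4, d7, d8, d9, d10, d11, d12}
⟦above d8⟧ = {x : ⟨x, d8⟩ ∈ ⟦above⟧} = {d1, d4, d6, d8, d9, d10, d11}
⟦box⟧ = {d1, d2, d5, d6, d7, d9, d11}
… ∩ ⟦d11 surrounded⟧ = {d1, d2, d5, d6, d7, d9, d11} ∩ {d1, d4, d7, d8, d9, d10, d11, d12} = {d1, d7, d9, d11}
… ∩ ⟦above d8⟧ = {d1, d7, d9, d11} ∩ {d1, d4, d6, d8, d9, d10, d11} = {d1, d9, d11}
So ⟦box d11 surrounded above d8⟧ = {d1, d9, d11}.

{d1, d9, d11}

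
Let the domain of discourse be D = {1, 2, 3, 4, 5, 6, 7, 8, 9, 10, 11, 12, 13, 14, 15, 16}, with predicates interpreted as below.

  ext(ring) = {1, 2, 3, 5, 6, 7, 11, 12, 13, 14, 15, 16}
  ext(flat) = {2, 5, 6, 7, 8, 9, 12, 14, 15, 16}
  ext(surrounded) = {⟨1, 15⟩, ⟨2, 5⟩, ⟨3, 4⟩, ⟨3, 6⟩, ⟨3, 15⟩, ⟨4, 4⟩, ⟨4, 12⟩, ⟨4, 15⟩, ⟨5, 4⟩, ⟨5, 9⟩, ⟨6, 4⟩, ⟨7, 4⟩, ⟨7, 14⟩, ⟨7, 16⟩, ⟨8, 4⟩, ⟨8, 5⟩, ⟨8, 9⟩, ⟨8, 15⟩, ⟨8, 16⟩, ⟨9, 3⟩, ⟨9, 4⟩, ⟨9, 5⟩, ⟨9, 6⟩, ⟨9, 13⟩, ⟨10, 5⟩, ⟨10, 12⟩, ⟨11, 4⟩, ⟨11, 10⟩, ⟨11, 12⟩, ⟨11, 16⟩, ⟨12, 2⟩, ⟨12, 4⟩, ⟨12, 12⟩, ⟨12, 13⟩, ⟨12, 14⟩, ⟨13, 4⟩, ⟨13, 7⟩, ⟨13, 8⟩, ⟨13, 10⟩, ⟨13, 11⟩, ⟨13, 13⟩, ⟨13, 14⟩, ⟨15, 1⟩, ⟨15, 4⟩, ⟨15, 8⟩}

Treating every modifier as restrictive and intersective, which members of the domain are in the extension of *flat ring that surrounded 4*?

⟦that surrounded 4⟧ = {x : ⟨x, 4⟩ ∈ ⟦surrounded⟧} = {3, 4, 5, 6, 7, 8, 9, 11, 12, 13, 15}
⟦ring⟧ = {1, 2, 3, 5, 6, 7, 11, 12, 13, 14, 15, 16}
… ∩ ⟦that surrounded 4⟧ = {1, 2, 3, 5, 6, 7, 11, 12, 13, 14, 15, 16} ∩ {3, 4, 5, 6, 7, 8, 9, 11, 12, 13, 15} = {3, 5, 6, 7, 11, 12, 13, 15}
… ∩ ⟦flat⟧ = {3, 5, 6, 7, 11, 12, 13, 15} ∩ {2, 5, 6, 7, 8, 9, 12, 14, 15, 16} = {5, 6, 7, 12, 15}
So ⟦flat ring that surrounded 4⟧ = {5, 6, 7, 12, 15}.

{5, 6, 7, 12, 15}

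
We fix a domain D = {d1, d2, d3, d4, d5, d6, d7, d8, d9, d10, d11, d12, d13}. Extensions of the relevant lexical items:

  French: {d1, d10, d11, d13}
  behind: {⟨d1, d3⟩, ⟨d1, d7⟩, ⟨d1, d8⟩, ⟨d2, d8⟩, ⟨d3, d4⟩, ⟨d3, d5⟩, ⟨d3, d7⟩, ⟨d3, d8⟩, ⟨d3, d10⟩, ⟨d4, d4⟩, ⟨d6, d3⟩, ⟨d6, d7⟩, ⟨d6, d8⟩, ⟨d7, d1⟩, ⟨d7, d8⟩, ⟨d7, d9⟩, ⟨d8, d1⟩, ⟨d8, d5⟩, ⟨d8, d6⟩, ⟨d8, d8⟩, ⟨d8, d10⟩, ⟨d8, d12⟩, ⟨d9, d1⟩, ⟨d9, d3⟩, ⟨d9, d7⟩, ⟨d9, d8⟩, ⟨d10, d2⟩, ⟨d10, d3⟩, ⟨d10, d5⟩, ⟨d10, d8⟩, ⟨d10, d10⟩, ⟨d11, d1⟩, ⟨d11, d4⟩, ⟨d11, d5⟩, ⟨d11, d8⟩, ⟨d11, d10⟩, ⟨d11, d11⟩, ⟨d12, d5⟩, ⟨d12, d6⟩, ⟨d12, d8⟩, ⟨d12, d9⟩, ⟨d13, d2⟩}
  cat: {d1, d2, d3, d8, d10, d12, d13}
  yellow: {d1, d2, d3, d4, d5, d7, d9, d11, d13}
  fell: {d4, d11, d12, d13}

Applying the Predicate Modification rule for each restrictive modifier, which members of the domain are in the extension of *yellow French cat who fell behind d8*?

⟦who fell⟧ = ⟦fell⟧ = {d4, d11, d12, d13}
⟦behind d8⟧ = {x : ⟨x, d8⟩ ∈ ⟦behind⟧} = {d1, d2, d3, d6, d7, d8, d9, d10, d11, d12}
⟦cat⟧ = {d1, d2, d3, d8, d10, d12, d13}
… ∩ ⟦who fell⟧ = {d1, d2, d3, d8, d10, d12, d13} ∩ {d4, d11, d12, d13} = {d12, d13}
… ∩ ⟦behind d8⟧ = {d12, d13} ∩ {d1, d2, d3, d6, d7, d8, d9, d10, d11, d12} = {d12}
… ∩ ⟦yellow⟧ = {d12} ∩ {d1, d2, d3, d4, d5, d7, d9, d11, d13} = ∅
… ∩ ⟦French⟧ = ∅ ∩ {d1, d10, d11, d13} = ∅
So ⟦yellow French cat who fell behind d8⟧ = {}.

{}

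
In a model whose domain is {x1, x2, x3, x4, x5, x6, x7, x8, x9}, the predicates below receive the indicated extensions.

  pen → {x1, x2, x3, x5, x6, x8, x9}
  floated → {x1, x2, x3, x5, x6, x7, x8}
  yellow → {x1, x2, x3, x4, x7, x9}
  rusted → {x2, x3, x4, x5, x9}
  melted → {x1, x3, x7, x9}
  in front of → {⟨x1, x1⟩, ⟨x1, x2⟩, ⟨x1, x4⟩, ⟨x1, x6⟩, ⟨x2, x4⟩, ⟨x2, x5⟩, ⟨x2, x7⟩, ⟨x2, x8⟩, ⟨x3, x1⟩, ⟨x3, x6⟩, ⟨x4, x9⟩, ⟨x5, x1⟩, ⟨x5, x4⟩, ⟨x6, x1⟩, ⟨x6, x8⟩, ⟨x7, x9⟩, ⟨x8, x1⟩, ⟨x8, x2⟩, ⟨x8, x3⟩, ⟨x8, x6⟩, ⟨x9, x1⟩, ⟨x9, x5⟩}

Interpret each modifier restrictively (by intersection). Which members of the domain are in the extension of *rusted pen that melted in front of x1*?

⟦that melted⟧ = ⟦melted⟧ = {x1, x3, x7, x9}
⟦in front of x1⟧ = {x : ⟨x, x1⟩ ∈ ⟦in front of⟧} = {x1, x3, x5, x6, x8, x9}
⟦pen⟧ = {x1, x2, x3, x5, x6, x8, x9}
… ∩ ⟦that melted⟧ = {x1, x2, x3, x5, x6, x8, x9} ∩ {x1, x3, x7, x9} = {x1, x3, x9}
… ∩ ⟦in front of x1⟧ = {x1, x3, x9} ∩ {x1, x3, x5, x6, x8, x9} = {x1, x3, x9}
… ∩ ⟦rusted⟧ = {x1, x3, x9} ∩ {x2, x3, x4, x5, x9} = {x3, x9}
So ⟦rusted pen that melted in front of x1⟧ = {x3, x9}.

{x3, x9}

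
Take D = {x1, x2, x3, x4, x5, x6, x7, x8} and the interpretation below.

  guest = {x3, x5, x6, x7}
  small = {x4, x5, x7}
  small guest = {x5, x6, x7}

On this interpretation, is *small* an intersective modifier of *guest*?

⟦small⟧ ∩ ⟦guest⟧ = {x4, x5, x7} ∩ {x3, x5, x6, x7} = {x5, x7}
Observed ⟦small guest⟧ = {x5, x6, x7}.
These differ, so the modifier is not intersective in this model.

no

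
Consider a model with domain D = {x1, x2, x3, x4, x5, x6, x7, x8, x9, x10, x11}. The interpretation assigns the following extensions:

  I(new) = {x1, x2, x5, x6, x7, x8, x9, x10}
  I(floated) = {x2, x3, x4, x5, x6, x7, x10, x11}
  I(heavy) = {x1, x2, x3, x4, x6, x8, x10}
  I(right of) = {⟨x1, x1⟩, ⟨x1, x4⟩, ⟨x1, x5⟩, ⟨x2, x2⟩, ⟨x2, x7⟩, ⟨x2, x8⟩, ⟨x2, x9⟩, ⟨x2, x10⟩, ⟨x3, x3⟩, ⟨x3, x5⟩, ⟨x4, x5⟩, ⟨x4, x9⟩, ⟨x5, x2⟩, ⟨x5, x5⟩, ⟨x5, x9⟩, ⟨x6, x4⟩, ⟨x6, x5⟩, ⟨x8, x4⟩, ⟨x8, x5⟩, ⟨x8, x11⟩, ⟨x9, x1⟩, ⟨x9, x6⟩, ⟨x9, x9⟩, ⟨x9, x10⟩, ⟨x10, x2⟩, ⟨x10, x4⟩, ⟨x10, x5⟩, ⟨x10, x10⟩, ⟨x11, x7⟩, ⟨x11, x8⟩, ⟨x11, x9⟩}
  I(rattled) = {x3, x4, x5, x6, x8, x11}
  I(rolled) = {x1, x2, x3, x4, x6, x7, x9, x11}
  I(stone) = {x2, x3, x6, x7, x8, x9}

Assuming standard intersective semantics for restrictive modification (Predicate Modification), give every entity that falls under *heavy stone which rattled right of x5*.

⟦which rattled⟧ = ⟦rattled⟧ = {x3, x4, x5, x6, x8, x11}
⟦right of x5⟧ = {x : ⟨x, x5⟩ ∈ ⟦right of⟧} = {x1, x3, x4, x5, x6, x8, x10}
⟦stone⟧ = {x2, x3, x6, x7, x8, x9}
… ∩ ⟦which rattled⟧ = {x2, x3, x6, x7, x8, x9} ∩ {x3, x4, x5, x6, x8, x11} = {x3, x6, x8}
… ∩ ⟦right of x5⟧ = {x3, x6, x8} ∩ {x1, x3, x4, x5, x6, x8, x10} = {x3, x6, x8}
… ∩ ⟦heavy⟧ = {x3, x6, x8} ∩ {x1, x2, x3, x4, x6, x8, x10} = {x3, x6, x8}
So ⟦heavy stone which rattled right of x5⟧ = {x3, x6, x8}.

{x3, x6, x8}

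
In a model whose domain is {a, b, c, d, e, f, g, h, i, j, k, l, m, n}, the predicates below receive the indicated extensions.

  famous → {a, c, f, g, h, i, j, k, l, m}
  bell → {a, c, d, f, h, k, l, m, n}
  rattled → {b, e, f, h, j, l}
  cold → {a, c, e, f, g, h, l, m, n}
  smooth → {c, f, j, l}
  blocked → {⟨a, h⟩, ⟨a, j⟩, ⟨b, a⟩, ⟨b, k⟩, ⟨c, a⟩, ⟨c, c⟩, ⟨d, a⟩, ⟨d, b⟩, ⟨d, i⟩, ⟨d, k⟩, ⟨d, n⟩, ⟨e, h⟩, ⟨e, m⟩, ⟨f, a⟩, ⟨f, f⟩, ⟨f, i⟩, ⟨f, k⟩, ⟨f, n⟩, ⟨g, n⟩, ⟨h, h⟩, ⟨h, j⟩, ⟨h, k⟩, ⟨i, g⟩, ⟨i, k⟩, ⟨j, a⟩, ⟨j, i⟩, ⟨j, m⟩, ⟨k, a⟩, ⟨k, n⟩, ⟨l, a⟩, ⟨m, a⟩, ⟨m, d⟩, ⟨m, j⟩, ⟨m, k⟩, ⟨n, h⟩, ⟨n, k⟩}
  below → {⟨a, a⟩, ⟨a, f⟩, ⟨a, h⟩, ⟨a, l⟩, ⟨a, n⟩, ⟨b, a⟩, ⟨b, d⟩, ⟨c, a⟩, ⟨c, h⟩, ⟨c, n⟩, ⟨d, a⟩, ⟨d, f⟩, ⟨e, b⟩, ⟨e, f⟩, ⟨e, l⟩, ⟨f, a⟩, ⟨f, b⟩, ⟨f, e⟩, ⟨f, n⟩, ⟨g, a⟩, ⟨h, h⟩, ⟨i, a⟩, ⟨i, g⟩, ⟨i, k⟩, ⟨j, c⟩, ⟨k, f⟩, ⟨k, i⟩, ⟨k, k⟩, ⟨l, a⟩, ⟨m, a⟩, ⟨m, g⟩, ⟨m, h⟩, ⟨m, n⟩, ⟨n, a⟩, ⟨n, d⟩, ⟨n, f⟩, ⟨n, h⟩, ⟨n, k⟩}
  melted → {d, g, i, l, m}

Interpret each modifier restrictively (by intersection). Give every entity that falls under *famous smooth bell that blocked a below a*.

{c, f, l}

⟦that blocked a⟧ = {x : ⟨x, a⟩ ∈ ⟦blocked⟧} = {b, c, d, f, j, k, l, m}
⟦below a⟧ = {x : ⟨x, a⟩ ∈ ⟦below⟧} = {a, b, c, d, f, g, i, l, m, n}
⟦bell⟧ = {a, c, d, f, h, k, l, m, n}
… ∩ ⟦that blocked a⟧ = {a, c, d, f, h, k, l, m, n} ∩ {b, c, d, f, j, k, l, m} = {c, d, f, k, l, m}
… ∩ ⟦below a⟧ = {c, d, f, k, l, m} ∩ {a, b, c, d, f, g, i, l, m, n} = {c, d, f, l, m}
… ∩ ⟦famous⟧ = {c, d, f, l, m} ∩ {a, c, f, g, h, i, j, k, l, m} = {c, f, l, m}
… ∩ ⟦smooth⟧ = {c, f, l, m} ∩ {c, f, j, l} = {c, f, l}
So ⟦famous smooth bell that blocked a below a⟧ = {c, f, l}.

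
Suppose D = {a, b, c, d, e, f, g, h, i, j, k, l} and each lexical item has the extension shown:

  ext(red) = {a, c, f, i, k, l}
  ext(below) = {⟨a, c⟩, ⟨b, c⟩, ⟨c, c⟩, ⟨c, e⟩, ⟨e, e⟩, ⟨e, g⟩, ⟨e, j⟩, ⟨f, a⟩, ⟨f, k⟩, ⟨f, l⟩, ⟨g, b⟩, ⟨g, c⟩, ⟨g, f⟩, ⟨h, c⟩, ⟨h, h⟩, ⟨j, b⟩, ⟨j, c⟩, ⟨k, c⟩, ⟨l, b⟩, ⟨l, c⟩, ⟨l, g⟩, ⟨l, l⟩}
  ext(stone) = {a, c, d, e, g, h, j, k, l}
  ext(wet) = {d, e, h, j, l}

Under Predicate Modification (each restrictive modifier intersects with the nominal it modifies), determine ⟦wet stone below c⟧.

{h, j, l}

⟦below c⟧ = {x : ⟨x, c⟩ ∈ ⟦below⟧} = {a, b, c, g, h, j, k, l}
⟦stone⟧ = {a, c, d, e, g, h, j, k, l}
… ∩ ⟦below c⟧ = {a, c, d, e, g, h, j, k, l} ∩ {a, b, c, g, h, j, k, l} = {a, c, g, h, j, k, l}
… ∩ ⟦wet⟧ = {a, c, g, h, j, k, l} ∩ {d, e, h, j, l} = {h, j, l}
So ⟦wet stone below c⟧ = {h, j, l}.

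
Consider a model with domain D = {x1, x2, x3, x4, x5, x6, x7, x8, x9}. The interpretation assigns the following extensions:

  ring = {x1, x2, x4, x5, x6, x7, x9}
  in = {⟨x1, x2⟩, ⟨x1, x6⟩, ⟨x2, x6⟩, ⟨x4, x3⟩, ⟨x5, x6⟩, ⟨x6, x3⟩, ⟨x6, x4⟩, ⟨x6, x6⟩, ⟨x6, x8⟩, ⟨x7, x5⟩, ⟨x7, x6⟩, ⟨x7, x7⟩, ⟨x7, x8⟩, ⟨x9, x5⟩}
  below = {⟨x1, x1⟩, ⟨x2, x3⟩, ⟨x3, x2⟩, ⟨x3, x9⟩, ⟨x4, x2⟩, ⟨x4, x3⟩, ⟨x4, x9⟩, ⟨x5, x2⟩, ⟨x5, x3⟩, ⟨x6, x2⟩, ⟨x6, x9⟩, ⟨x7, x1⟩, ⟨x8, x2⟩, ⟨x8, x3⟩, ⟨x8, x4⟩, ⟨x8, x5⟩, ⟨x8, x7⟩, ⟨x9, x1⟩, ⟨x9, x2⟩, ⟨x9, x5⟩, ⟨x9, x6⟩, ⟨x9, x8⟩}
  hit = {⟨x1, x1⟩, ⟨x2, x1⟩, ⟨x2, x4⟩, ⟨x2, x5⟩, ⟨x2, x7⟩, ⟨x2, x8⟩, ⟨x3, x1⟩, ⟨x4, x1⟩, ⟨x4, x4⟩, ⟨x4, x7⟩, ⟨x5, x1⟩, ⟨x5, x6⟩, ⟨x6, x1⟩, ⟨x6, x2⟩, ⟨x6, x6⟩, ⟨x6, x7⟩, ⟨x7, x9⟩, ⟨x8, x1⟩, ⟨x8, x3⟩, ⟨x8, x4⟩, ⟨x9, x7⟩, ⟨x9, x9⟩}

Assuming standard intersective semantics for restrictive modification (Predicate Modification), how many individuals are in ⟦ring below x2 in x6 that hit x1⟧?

⟦below x2⟧ = {x : ⟨x, x2⟩ ∈ ⟦below⟧} = {x3, x4, x5, x6, x8, x9}
⟦in x6⟧ = {x : ⟨x, x6⟩ ∈ ⟦in⟧} = {x1, x2, x5, x6, x7}
⟦that hit x1⟧ = {x : ⟨x, x1⟩ ∈ ⟦hit⟧} = {x1, x2, x3, x4, x5, x6, x8}
⟦ring⟧ = {x1, x2, x4, x5, x6, x7, x9}
… ∩ ⟦below x2⟧ = {x1, x2, x4, x5, x6, x7, x9} ∩ {x3, x4, x5, x6, x8, x9} = {x4, x5, x6, x9}
… ∩ ⟦in x6⟧ = {x4, x5, x6, x9} ∩ {x1, x2, x5, x6, x7} = {x5, x6}
… ∩ ⟦that hit x1⟧ = {x5, x6} ∩ {x1, x2, x3, x4, x5, x6, x8} = {x5, x6}
⟦ring below x2 in x6 that hit x1⟧ = {x5, x6}, so the cardinality is 2.

2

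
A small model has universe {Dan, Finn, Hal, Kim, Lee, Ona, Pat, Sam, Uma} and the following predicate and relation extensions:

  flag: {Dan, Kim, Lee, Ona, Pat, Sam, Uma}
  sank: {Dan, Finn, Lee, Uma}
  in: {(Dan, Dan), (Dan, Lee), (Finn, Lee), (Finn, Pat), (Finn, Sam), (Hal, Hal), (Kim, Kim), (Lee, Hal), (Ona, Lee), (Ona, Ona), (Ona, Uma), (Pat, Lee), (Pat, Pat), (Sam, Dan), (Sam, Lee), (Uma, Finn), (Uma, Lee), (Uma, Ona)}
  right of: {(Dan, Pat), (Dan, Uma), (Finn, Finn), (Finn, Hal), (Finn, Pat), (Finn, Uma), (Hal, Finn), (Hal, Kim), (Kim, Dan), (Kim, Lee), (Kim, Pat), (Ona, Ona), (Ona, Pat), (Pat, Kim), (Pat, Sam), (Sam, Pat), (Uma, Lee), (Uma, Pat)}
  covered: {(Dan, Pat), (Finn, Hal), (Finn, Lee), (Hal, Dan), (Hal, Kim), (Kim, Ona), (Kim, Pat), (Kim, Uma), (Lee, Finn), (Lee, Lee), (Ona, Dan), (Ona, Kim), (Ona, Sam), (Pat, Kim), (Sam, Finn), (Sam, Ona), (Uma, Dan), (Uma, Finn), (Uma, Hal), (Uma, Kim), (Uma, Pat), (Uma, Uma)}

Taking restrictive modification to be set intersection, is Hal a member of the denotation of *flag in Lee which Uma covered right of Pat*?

no

⟦in Lee⟧ = {x : ⟨x, Lee⟩ ∈ ⟦in⟧} = {Dan, Finn, Ona, Pat, Sam, Uma}
⟦which Uma covered⟧ = {x : ⟨Uma, x⟩ ∈ ⟦covered⟧} = {Dan, Finn, Hal, Kim, Pat, Uma}
⟦right of Pat⟧ = {x : ⟨x, Pat⟩ ∈ ⟦right of⟧} = {Dan, Finn, Kim, Ona, Sam, Uma}
⟦flag⟧ = {Dan, Kim, Lee, Ona, Pat, Sam, Uma}
… ∩ ⟦in Lee⟧ = {Dan, Kim, Lee, Ona, Pat, Sam, Uma} ∩ {Dan, Finn, Ona, Pat, Sam, Uma} = {Dan, Ona, Pat, Sam, Uma}
… ∩ ⟦which Uma covered⟧ = {Dan, Ona, Pat, Sam, Uma} ∩ {Dan, Finn, Hal, Kim, Pat, Uma} = {Dan, Pat, Uma}
… ∩ ⟦right of Pat⟧ = {Dan, Pat, Uma} ∩ {Dan, Finn, Kim, Ona, Sam, Uma} = {Dan, Uma}
⟦flag in Lee which Uma covered right of Pat⟧ = {Dan, Uma}; Hal ∉ this set.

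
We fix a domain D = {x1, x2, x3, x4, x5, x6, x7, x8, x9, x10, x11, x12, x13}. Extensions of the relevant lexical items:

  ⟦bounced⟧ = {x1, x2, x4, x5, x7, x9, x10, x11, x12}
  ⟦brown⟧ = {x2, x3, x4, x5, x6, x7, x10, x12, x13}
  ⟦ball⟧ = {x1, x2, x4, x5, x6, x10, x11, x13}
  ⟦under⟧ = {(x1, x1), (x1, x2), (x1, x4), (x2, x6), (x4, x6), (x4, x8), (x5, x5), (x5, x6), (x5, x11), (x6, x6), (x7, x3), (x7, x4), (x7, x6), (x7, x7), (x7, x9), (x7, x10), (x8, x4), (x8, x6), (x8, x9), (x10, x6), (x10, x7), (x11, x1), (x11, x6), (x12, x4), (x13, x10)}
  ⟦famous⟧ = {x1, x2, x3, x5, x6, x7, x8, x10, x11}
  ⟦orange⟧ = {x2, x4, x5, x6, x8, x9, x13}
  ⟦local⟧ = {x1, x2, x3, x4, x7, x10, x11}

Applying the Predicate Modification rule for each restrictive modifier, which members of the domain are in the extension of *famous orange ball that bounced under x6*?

{x2, x5}

⟦that bounced⟧ = ⟦bounced⟧ = {x1, x2, x4, x5, x7, x9, x10, x11, x12}
⟦under x6⟧ = {x : ⟨x, x6⟩ ∈ ⟦under⟧} = {x2, x4, x5, x6, x7, x8, x10, x11}
⟦ball⟧ = {x1, x2, x4, x5, x6, x10, x11, x13}
… ∩ ⟦that bounced⟧ = {x1, x2, x4, x5, x6, x10, x11, x13} ∩ {x1, x2, x4, x5, x7, x9, x10, x11, x12} = {x1, x2, x4, x5, x10, x11}
… ∩ ⟦under x6⟧ = {x1, x2, x4, x5, x10, x11} ∩ {x2, x4, x5, x6, x7, x8, x10, x11} = {x2, x4, x5, x10, x11}
… ∩ ⟦famous⟧ = {x2, x4, x5, x10, x11} ∩ {x1, x2, x3, x5, x6, x7, x8, x10, x11} = {x2, x5, x10, x11}
… ∩ ⟦orange⟧ = {x2, x5, x10, x11} ∩ {x2, x4, x5, x6, x8, x9, x13} = {x2, x5}
So ⟦famous orange ball that bounced under x6⟧ = {x2, x5}.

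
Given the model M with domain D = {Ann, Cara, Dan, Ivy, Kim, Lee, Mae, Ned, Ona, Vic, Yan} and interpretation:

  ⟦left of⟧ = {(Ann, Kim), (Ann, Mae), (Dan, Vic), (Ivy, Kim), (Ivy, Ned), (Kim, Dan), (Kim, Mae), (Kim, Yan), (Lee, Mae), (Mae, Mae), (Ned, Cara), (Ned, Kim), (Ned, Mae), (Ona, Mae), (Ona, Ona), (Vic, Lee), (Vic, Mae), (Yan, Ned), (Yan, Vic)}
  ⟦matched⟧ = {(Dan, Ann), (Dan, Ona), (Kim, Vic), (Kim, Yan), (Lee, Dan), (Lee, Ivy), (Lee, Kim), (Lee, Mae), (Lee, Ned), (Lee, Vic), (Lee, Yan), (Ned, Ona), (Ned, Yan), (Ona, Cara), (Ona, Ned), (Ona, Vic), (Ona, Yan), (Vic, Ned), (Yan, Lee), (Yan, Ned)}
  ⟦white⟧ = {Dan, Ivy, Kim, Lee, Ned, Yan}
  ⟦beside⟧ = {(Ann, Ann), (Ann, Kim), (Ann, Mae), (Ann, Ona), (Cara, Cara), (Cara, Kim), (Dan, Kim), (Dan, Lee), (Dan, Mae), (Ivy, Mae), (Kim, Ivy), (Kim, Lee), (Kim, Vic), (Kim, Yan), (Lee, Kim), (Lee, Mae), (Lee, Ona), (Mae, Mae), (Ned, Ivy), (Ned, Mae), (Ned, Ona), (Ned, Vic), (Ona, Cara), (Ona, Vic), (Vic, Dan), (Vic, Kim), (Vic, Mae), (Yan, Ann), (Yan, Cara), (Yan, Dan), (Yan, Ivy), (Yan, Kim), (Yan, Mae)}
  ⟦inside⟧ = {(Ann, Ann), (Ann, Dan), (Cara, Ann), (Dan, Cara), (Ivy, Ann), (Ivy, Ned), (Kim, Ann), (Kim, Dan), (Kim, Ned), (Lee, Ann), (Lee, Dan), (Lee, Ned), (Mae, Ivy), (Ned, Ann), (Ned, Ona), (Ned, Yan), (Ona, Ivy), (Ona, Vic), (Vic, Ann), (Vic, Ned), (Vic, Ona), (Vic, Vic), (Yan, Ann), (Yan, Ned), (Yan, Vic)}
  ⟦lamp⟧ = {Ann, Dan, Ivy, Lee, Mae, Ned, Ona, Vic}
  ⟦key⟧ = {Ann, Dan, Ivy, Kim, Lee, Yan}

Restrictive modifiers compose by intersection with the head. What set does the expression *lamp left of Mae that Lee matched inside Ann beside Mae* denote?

{Ned, Vic}

⟦left of Mae⟧ = {x : ⟨x, Mae⟩ ∈ ⟦left of⟧} = {Ann, Kim, Lee, Mae, Ned, Ona, Vic}
⟦that Lee matched⟧ = {x : ⟨Lee, x⟩ ∈ ⟦matched⟧} = {Dan, Ivy, Kim, Mae, Ned, Vic, Yan}
⟦inside Ann⟧ = {x : ⟨x, Ann⟩ ∈ ⟦inside⟧} = {Ann, Cara, Ivy, Kim, Lee, Ned, Vic, Yan}
⟦beside Mae⟧ = {x : ⟨x, Mae⟩ ∈ ⟦beside⟧} = {Ann, Dan, Ivy, Lee, Mae, Ned, Vic, Yan}
⟦lamp⟧ = {Ann, Dan, Ivy, Lee, Mae, Ned, Ona, Vic}
… ∩ ⟦left of Mae⟧ = {Ann, Dan, Ivy, Lee, Mae, Ned, Ona, Vic} ∩ {Ann, Kim, Lee, Mae, Ned, Ona, Vic} = {Ann, Lee, Mae, Ned, Ona, Vic}
… ∩ ⟦that Lee matched⟧ = {Ann, Lee, Mae, Ned, Ona, Vic} ∩ {Dan, Ivy, Kim, Mae, Ned, Vic, Yan} = {Mae, Ned, Vic}
… ∩ ⟦inside Ann⟧ = {Mae, Ned, Vic} ∩ {Ann, Cara, Ivy, Kim, Lee, Ned, Vic, Yan} = {Ned, Vic}
… ∩ ⟦beside Mae⟧ = {Ned, Vic} ∩ {Ann, Dan, Ivy, Lee, Mae, Ned, Vic, Yan} = {Ned, Vic}
So ⟦lamp left of Mae that Lee matched inside Ann beside Mae⟧ = {Ned, Vic}.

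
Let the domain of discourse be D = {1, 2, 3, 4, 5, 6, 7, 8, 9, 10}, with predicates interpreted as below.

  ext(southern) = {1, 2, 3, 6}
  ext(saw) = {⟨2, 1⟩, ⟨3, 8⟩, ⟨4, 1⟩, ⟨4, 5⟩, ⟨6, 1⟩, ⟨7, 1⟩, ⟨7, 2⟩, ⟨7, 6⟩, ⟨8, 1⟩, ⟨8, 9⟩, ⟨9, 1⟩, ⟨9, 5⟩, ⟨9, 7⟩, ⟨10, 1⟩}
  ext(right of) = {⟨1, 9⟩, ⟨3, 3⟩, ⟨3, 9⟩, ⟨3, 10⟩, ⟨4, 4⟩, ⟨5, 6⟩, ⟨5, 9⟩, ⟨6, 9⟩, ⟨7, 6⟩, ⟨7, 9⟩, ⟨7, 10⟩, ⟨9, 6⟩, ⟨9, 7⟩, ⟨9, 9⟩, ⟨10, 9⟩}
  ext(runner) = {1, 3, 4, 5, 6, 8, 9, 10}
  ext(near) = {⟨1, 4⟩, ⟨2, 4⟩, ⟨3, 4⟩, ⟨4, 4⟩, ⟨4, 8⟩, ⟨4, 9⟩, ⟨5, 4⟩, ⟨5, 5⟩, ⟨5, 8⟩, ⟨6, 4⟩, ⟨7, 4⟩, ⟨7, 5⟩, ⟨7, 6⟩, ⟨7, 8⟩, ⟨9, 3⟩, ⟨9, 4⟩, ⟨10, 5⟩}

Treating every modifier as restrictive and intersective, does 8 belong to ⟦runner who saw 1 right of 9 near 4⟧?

⟦who saw 1⟧ = {x : ⟨x, 1⟩ ∈ ⟦saw⟧} = {2, 4, 6, 7, 8, 9, 10}
⟦right of 9⟧ = {x : ⟨x, 9⟩ ∈ ⟦right of⟧} = {1, 3, 5, 6, 7, 9, 10}
⟦near 4⟧ = {x : ⟨x, 4⟩ ∈ ⟦near⟧} = {1, 2, 3, 4, 5, 6, 7, 9}
⟦runner⟧ = {1, 3, 4, 5, 6, 8, 9, 10}
… ∩ ⟦who saw 1⟧ = {1, 3, 4, 5, 6, 8, 9, 10} ∩ {2, 4, 6, 7, 8, 9, 10} = {4, 6, 8, 9, 10}
… ∩ ⟦right of 9⟧ = {4, 6, 8, 9, 10} ∩ {1, 3, 5, 6, 7, 9, 10} = {6, 9, 10}
… ∩ ⟦near 4⟧ = {6, 9, 10} ∩ {1, 2, 3, 4, 5, 6, 7, 9} = {6, 9}
⟦runner who saw 1 right of 9 near 4⟧ = {6, 9}; 8 ∉ this set.

no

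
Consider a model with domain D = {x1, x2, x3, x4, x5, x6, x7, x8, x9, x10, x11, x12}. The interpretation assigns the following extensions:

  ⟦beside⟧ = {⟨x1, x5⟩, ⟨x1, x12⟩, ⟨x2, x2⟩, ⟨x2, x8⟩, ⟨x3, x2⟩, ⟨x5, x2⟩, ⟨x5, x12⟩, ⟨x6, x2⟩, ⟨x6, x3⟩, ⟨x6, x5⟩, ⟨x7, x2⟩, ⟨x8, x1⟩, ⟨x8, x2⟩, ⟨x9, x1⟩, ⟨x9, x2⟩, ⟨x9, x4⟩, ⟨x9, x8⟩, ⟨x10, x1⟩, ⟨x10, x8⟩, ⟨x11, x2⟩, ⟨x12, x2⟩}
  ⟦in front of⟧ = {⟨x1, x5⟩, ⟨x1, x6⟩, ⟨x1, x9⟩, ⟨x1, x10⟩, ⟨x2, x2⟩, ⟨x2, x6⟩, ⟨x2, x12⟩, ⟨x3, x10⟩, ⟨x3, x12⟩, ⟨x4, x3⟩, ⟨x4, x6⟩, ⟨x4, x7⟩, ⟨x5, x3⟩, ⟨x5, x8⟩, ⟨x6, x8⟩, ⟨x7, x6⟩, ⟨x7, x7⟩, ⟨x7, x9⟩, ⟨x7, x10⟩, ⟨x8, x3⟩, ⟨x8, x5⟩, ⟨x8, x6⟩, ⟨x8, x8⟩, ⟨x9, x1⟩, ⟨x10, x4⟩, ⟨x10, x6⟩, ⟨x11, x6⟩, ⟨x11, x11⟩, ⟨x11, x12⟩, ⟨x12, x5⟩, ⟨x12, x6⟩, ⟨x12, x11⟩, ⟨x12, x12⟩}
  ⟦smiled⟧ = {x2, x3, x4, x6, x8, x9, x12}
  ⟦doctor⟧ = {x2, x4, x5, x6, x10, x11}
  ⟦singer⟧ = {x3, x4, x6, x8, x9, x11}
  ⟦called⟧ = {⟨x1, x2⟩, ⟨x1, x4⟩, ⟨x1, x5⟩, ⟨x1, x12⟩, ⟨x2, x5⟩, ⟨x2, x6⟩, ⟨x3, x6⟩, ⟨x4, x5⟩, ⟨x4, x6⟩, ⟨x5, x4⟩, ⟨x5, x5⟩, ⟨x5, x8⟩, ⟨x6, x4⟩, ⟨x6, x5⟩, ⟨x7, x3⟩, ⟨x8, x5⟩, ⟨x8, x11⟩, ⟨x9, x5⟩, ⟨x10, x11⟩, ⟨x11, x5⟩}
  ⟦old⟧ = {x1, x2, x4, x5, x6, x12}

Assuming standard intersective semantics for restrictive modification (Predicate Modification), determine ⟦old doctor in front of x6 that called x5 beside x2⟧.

{x2}

⟦in front of x6⟧ = {x : ⟨x, x6⟩ ∈ ⟦in front of⟧} = {x1, x2, x4, x7, x8, x10, x11, x12}
⟦that called x5⟧ = {x : ⟨x, x5⟩ ∈ ⟦called⟧} = {x1, x2, x4, x5, x6, x8, x9, x11}
⟦beside x2⟧ = {x : ⟨x, x2⟩ ∈ ⟦beside⟧} = {x2, x3, x5, x6, x7, x8, x9, x11, x12}
⟦doctor⟧ = {x2, x4, x5, x6, x10, x11}
… ∩ ⟦in front of x6⟧ = {x2, x4, x5, x6, x10, x11} ∩ {x1, x2, x4, x7, x8, x10, x11, x12} = {x2, x4, x10, x11}
… ∩ ⟦that called x5⟧ = {x2, x4, x10, x11} ∩ {x1, x2, x4, x5, x6, x8, x9, x11} = {x2, x4, x11}
… ∩ ⟦beside x2⟧ = {x2, x4, x11} ∩ {x2, x3, x5, x6, x7, x8, x9, x11, x12} = {x2, x11}
… ∩ ⟦old⟧ = {x2, x11} ∩ {x1, x2, x4, x5, x6, x12} = {x2}
So ⟦old doctor in front of x6 that called x5 beside x2⟧ = {x2}.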